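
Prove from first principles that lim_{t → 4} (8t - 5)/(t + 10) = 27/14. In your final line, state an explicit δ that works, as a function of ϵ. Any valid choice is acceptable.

Let ϵ > 0. We want δ > 0 with 0 < |t − 4| < δ ⇒ |(8t - 5)/(t + 10) − (27/14)| < ϵ.
Combining over a common denominator, (8t - 5)/(t + 10) − (27/14) = [(8t - 5)·14 − 27·(t + 10)] / [14·(t + 10)] = 85(t − 4) / (14(t + 10)).
So |(8t - 5)/(t + 10) − (27/14)| = 85|t − 4| / (14·|t + 10|).
Require δ ≤ 7, so |t + 10| ≥ |14| − |t − 4| > 14 − 7 = 7.
Hence |(8t - 5)/(t + 10) − (27/14)| < 85|t − 4|/(14·7) = (85/98)|t − 4|, which is < ϵ once |t − 4| < (98/85)ϵ.
Take δ = min(7, (98/85)ϵ). Then 0 < |t − 4| < δ forces both bounds, so |(8t - 5)/(t + 10) − (27/14)| < ϵ.

δ = min(7, (98/85)ϵ)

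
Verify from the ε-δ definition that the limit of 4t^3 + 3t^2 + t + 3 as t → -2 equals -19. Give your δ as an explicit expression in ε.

Suppose ε > 0. We want δ > 0 such that 0 < |t + 2| < δ implies |(4t^3 + 3t^2 + t + 3) + 19| < ε.
(4t^3 + 3t^2 + t + 3) + 19 = 4t^3 + 3t^2 + t + 22 = (t + 2)(4t^2 - 5t + 11).
So |(4t^3 + 3t^2 + t + 3) + 19| = |t + 2|·|4t^2 - 5t + 11|.
Require δ ≤ 1. Then |t + 2| < 1 gives |t| < 3, and by the triangle inequality |4t^2 - 5t + 11| ≤ 4·3^2 + 5·3 + 11 = 62.
Hence |(4t^3 + 3t^2 + t + 3) + 19| ≤ 62|t + 2| < ε provided |t + 2| < ε/62.
Take δ = min(1, ε/62). Then 0 < |t + 2| < δ gives both |t + 2| < 1 and |t + 2| < ε/62, so |(4t^3 + 3t^2 + t + 3) + 19| < ε.

δ = min(1, ε/62)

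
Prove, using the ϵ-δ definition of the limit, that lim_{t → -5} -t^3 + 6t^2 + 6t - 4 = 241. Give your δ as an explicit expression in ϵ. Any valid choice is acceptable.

Let ϵ > 0. We want δ > 0 such that 0 < |t + 5| < δ implies |(-t^3 + 6t^2 + 6t - 4) − 241| < ϵ.
(-t^3 + 6t^2 + 6t - 4) − 241 = -t^3 + 6t^2 + 6t - 245 = (t + 5)(-t^2 + 11t - 49).
So |(-t^3 + 6t^2 + 6t - 4) − 241| = |t + 5|·|-t^2 + 11t - 49|.
Assume first that |t + 5| < 1, so |t| < 6. Then |-t^2 + 11t - 49| ≤ 6^2 + 11·6 + 49 = 151.
Hence |(-t^3 + 6t^2 + 6t - 4) − 241| ≤ 151|t + 5| < ϵ provided |t + 5| < ϵ/151.
Take δ = min(1, ϵ/151). Then 0 < |t + 5| < δ gives both |t + 5| < 1 and |t + 5| < ϵ/151, so |(-t^3 + 6t^2 + 6t - 4) − 241| < ϵ.

δ = min(1, ϵ/151)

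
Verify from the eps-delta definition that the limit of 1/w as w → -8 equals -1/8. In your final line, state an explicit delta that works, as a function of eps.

delta = min(4, 32eps)

Fix eps > 0. We seek delta > 0 such that 0 < |w + 8| < delta implies |1/w + 1/8| < eps.
|1/w + 1/8| = |-8 − w|/(8·|w|) = |w + 8|/(8|w|).
Restrict delta ≤ 4. Then |w + 8| < 4 gives |w| > 4, so 8|w| > 32.
Then |1/w + 1/8| < |w + 8|/32, which is < eps when |w + 8| < 32eps.
Take delta = min(4, 32eps). Then 0 < |w + 8| < delta gives both |w + 8| < 4 and |w + 8| < 32eps, so |1/w + 1/8| < eps.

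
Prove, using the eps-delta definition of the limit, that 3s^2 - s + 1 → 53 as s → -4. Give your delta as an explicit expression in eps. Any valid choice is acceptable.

delta = min(1, eps/28)

Fix eps > 0. We want delta > 0 such that 0 < |s + 4| < delta implies |(3s^2 - s + 1) − 53| < eps.
(3s^2 - s + 1) − 53 = 3s^2 - s - 52 = (s + 4)(3s - 13).
So |(3s^2 - s + 1) − 53| = |s + 4|·|3s - 13|.
Assume first that |s + 4| < 1, so |s| < 5. Then |3s - 13| ≤ 3·5 + 13 = 28.
Hence |(3s^2 - s + 1) − 53| ≤ 28|s + 4| < eps provided |s + 4| < eps/28.
Choosing delta = min(1, eps/28) ensures both conditions, hence |(3s^2 - s + 1) − 53| < eps.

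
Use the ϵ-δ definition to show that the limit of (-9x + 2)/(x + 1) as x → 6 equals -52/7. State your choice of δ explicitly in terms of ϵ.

δ = min(7/2, (49/22)ϵ)

Let ϵ > 0 be given. We want δ > 0 with 0 < |x − 6| < δ ⇒ |(-9x + 2)/(x + 1) + 52/7| < ϵ.
Combining over a common denominator, (-9x + 2)/(x + 1) + 52/7 = [(-9x + 2)·7 − (-52)·(x + 1)] / [7·(x + 1)] = -11(x − 6) / (7(x + 1)).
So |(-9x + 2)/(x + 1) + 52/7| = 11|x − 6| / (7·|x + 1|).
Restrict δ ≤ 7/2. Then |x − 6| < 7/2 gives |x + 1| = |(x − 6) + 7| ≥ 7 − 7/2 = 7/2.
Hence |(-9x + 2)/(x + 1) + 52/7| < 11|x − 6|/(7·(7/2)) = (22/49)|x − 6|, which is < ϵ once |x − 6| < (49/22)ϵ.
Take δ = min(7/2, (49/22)ϵ). Then 0 < |x − 6| < δ forces both bounds, so |(-9x + 2)/(x + 1) + 52/7| < ϵ.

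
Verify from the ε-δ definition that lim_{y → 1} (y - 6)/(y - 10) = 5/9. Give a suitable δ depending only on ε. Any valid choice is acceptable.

Let ε > 0 be given. We want δ > 0 with 0 < |y − 1| < δ ⇒ |(y - 6)/(y - 10) − (5/9)| < ε.
Combining over a common denominator, (y - 6)/(y - 10) − (5/9) = [(y - 6)·(-9) − (-5)·(y - 10)] / [(-9)·(y - 10)] = -4(y − 1) / ((-9)(y - 10)).
So |(y - 6)/(y - 10) − (5/9)| = 4|y − 1| / (9·|y − 10|).
Require δ ≤ 9/2, so |y − 10| ≥ |-9| − |y − 1| > 9 − 9/2 = 9/2.
Hence |(y - 6)/(y - 10) − (5/9)| < 4|y − 1|/(9·(9/2)) = (8/81)|y − 1|, which is < ε once |y − 1| < (81/8)ε.
Take δ = min(9/2, (81/8)ε). Then 0 < |y − 1| < δ forces both bounds, so |(y - 6)/(y - 10) − (5/9)| < ε.

δ = min(9/2, (81/8)ε)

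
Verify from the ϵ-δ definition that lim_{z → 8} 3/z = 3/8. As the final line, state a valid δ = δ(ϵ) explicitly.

δ = min(4, (32/3)ϵ)

Let ϵ > 0. We seek δ > 0 such that 0 < |z − 8| < δ implies |3/z − (3/8)| < ϵ.
|3/z − (3/8)| = 3·|8 − z|/(8·|z|) = 3|z − 8|/(8|z|).
Restrict δ ≤ 4. Then |z − 8| < 4 gives |z| > 4, so 8|z| > 32.
Then |3/z − (3/8)| < 3|z − 8|/32, which is < ϵ when |z − 8| < (32/3)ϵ.
Take δ = min(4, (32/3)ϵ). Then 0 < |z − 8| < δ gives both |z − 8| < 4 and |z − 8| < (32/3)ϵ, so |3/z − (3/8)| < ϵ.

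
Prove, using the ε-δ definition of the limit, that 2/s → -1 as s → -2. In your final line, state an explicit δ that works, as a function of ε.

Fix ε > 0. We seek δ > 0 such that 0 < |s + 2| < δ implies |2/s + 1| < ε.
|2/s + 1| = 2·|-2 − s|/(2·|s|) = 2|s + 2|/(2|s|).
Require δ ≤ 1 so that |s| > 2 − 1 = 1, hence 2|s| > 2.
Then |2/s + 1| < 2|s + 2|/2, which is < ε when |s + 2| < ε.
Take δ = min(1, ε). Then 0 < |s + 2| < δ gives both |s + 2| < 1 and |s + 2| < ε, so |2/s + 1| < ε.

δ = min(1, ε)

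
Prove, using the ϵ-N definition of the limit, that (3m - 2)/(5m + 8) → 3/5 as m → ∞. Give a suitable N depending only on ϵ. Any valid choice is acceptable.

Fix ϵ > 0. For m ≥ 1, |(3m - 2)/(5m + 8) − (3/5)| = |-34|/(5(5m + 8)) = 34/(5(5m + 8)).
Since 5m + 8 ≥ 5m for m ≥ 1, this is ≤ 34/(5·5m) = (34/25)/m.
So |(3m - 2)/(5m + 8) − (3/5)| < ϵ whenever m > (34/25)/ϵ.
Take N = (34/25)/ϵ. If m > N then |(3m - 2)/(5m + 8) − (3/5)| ≤ (34/25)/m < ϵ.

N = (34/25)/ϵ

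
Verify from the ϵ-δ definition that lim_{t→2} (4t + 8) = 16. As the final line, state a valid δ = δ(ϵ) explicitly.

Fix ϵ > 0. We need δ > 0 so that 0 < |t − 2| < δ implies |(4t + 8) − 16| < ϵ.
|(4t + 8) − 16| = |4t - 8| = 4|t − 2|.
Thus it suffices that |t − 2| < ϵ/4.
Choosing δ = ϵ/4 gives |(4t + 8) − 16| = 4|t − 2| < ϵ whenever |t − 2| < δ.

δ = ϵ/4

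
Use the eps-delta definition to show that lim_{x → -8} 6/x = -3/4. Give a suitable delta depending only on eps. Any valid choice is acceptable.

delta = min(4, (16/3)eps)

Let eps > 0 be given. We seek delta > 0 such that 0 < |x + 8| < delta implies |6/x + 3/4| < eps.
|6/x + 3/4| = 6·|-8 − x|/(8·|x|) = 6|x + 8|/(8|x|).
Require delta ≤ 4 so that |x| > 8 − 4 = 4, hence 8|x| > 32.
Then |6/x + 3/4| < 6|x + 8|/32, which is < eps when |x + 8| < (16/3)eps.
Take delta = min(4, (16/3)eps). Then 0 < |x + 8| < delta gives both |x + 8| < 4 and |x + 8| < (16/3)eps, so |6/x + 3/4| < eps.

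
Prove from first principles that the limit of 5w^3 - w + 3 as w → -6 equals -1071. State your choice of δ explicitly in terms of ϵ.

δ = min(2, ϵ/739)

Suppose ϵ > 0. We want δ > 0 such that 0 < |w + 6| < δ implies |(5w^3 - w + 3) + 1071| < ϵ.
(5w^3 - w + 3) + 1071 = 5w^3 - w + 1074 = (w + 6)(5w^2 - 30w + 179).
So |(5w^3 - w + 3) + 1071| = |w + 6|·|5w^2 - 30w + 179|.
Assume first that |w + 6| < 2, so |w| < 8. Then |5w^2 - 30w + 179| ≤ 5·8^2 + 30·8 + 179 = 739.
Hence |(5w^3 - w + 3) + 1071| ≤ 739|w + 6| < ϵ provided |w + 6| < ϵ/739.
Take δ = min(2, ϵ/739). Then 0 < |w + 6| < δ gives both |w + 6| < 2 and |w + 6| < ϵ/739, so |(5w^3 - w + 3) + 1071| < ϵ.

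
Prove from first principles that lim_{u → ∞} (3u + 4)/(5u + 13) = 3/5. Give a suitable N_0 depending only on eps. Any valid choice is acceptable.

N_0 = (19/25)/eps

Suppose eps > 0. We seek N_0 > 0 such that u > N_0 implies |(3u + 4)/(5u + 13) − (3/5)| < eps.
(3u + 4)/(5u + 13) − (3/5) = (5(3u + 4) − 3(5u + 13)) / (5(5u + 13)) = -19/(5(5u + 13)).
For u > 0 we have 5u + 13 > 5u, so |(3u + 4)/(5u + 13) − (3/5)| = 19/(5(5u + 13)) < 19/(5·5u) = (19/25)/u.
Thus |(3u + 4)/(5u + 13) − (3/5)| < eps whenever u > (19/25)/eps.
Take N_0 = (19/25)/eps. If u > N_0 then |(3u + 4)/(5u + 13) − (3/5)| < (19/25)/u < eps.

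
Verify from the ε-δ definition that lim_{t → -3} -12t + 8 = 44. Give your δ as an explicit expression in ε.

Let ε > 0 be given. We need δ > 0 so that 0 < |t + 3| < δ implies |(-12t + 8) − 44| < ε.
Since (-12t + 8) − 44 = -12(t + 3), we have |(-12t + 8) − 44| = 12|t + 3|.
So 12|t + 3| < ε exactly when |t + 3| < ε/12.
Take δ = ε/12. If 0 < |t + 3| < δ then |(-12t + 8) − 44| = 12|t + 3| < 12·(ε/12) = ε.

δ = ε/12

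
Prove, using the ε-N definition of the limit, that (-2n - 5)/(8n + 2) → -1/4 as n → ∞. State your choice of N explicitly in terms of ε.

Let ε > 0 be given. For n ≥ 1, |(-2n - 5)/(8n + 2) + 1/4| = |-36|/(8(8n + 2)) = 36/(8(8n + 2)).
Since 8n + 2 ≥ 8n for n ≥ 1, this is ≤ 36/(8·8n) = (9/16)/n.
So |(-2n - 5)/(8n + 2) + 1/4| < ε whenever n > (9/16)/ε.
Take N = (9/16)/ε. If n > N then |(-2n - 5)/(8n + 2) + 1/4| ≤ (9/16)/n < ε.

N = (9/16)/ε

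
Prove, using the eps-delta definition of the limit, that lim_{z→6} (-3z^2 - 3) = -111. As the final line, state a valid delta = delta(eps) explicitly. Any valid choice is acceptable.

delta = min(2, eps/42)

Let eps > 0 be given. We want delta > 0 such that 0 < |z − 6| < delta implies |(-3z^2 - 3) + 111| < eps.
(-3z^2 - 3) + 111 = -3z^2 + 108 = (z − 6)(-3z - 18).
So |(-3z^2 - 3) + 111| = |z − 6|·|-3z - 18|.
Assume first that |z − 6| < 2, so |z| < 8. Then |-3z - 18| ≤ 3·8 + 18 = 42.
Hence |(-3z^2 - 3) + 111| ≤ 42|z − 6| < eps provided |z − 6| < eps/42.
Choosing delta = min(2, eps/42) ensures both conditions, hence |(-3z^2 - 3) + 111| < eps.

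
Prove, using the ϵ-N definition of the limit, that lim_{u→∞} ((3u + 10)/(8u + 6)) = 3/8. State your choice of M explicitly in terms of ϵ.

Suppose ϵ > 0. We seek M > 0 such that u > M implies |(3u + 10)/(8u + 6) − (3/8)| < ϵ.
(3u + 10)/(8u + 6) − (3/8) = (8(3u + 10) − 3(8u + 6)) / (8(8u + 6)) = 62/(8(8u + 6)).
For u > 0 we have 8u + 6 > 8u, so |(3u + 10)/(8u + 6) − (3/8)| = 62/(8(8u + 6)) < 62/(8·8u) = (31/32)/u.
Thus |(3u + 10)/(8u + 6) − (3/8)| < ϵ whenever u > (31/32)/ϵ.
Take M = (31/32)/ϵ. If u > M then |(3u + 10)/(8u + 6) − (3/8)| < (31/32)/u < ϵ.

M = (31/32)/ϵ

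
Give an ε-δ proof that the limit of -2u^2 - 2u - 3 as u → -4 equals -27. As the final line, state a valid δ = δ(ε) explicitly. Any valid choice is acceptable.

Suppose ε > 0. We want δ > 0 such that 0 < |u + 4| < δ implies |(-2u^2 - 2u - 3) + 27| < ε.
(-2u^2 - 2u - 3) + 27 = -2u^2 - 2u + 24 = (u + 4)(-2u + 6).
So |(-2u^2 - 2u - 3) + 27| = |u + 4|·|-2u + 6|.
Assume first that |u + 4| < 2, so |u| < 6. Then |-2u + 6| ≤ 2·6 + 6 = 18.
Hence |(-2u^2 - 2u - 3) + 27| ≤ 18|u + 4| < ε provided |u + 4| < ε/18.
Choosing δ = min(2, ε/18) ensures both conditions, hence |(-2u^2 - 2u - 3) + 27| < ε.

δ = min(2, ε/18)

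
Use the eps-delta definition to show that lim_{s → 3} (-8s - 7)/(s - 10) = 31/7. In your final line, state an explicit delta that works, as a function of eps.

delta = min(7/2, (49/174)eps)

Let eps > 0. We want delta > 0 with 0 < |s − 3| < delta ⇒ |(-8s - 7)/(s - 10) − (31/7)| < eps.
Combining over a common denominator, (-8s - 7)/(s - 10) − (31/7) = [(-8s - 7)·(-7) − (-31)·(s - 10)] / [(-7)·(s - 10)] = 87(s − 3) / ((-7)(s - 10)).
So |(-8s - 7)/(s - 10) − (31/7)| = 87|s − 3| / (7·|s − 10|).
Require delta ≤ 7/2, so |s − 10| ≥ |-7| − |s − 3| > 7 − 7/2 = 7/2.
Hence |(-8s - 7)/(s - 10) − (31/7)| < 87|s − 3|/(7·(7/2)) = (174/49)|s − 3|, which is < eps once |s − 3| < (49/174)eps.
Take delta = min(7/2, (49/174)eps). Then 0 < |s − 3| < delta forces both bounds, so |(-8s - 7)/(s - 10) − (31/7)| < eps.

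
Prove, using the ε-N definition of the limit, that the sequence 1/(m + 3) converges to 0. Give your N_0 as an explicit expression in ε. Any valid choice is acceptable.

N_0 = 1/ε

Let ε > 0 be given. For m ≥ 1, |1/(m + 3) − 0| = 1/(m + 3) ≤ 1/m.
We need 1/m < ε, i.e. m > 1/ε.
Take N_0 = 1/ε. If m > N_0 then |1/(m + 3)| ≤ 1/m < ε.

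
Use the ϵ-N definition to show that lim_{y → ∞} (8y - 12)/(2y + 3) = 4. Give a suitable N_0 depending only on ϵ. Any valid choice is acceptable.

N_0 = 12/ϵ

Fix ϵ > 0. We seek N_0 > 0 such that y > N_0 implies |(8y - 12)/(2y + 3) − 4| < ϵ.
(8y - 12)/(2y + 3) − 4 = (2(8y - 12) − 8(2y + 3)) / (2(2y + 3)) = -48/(2(2y + 3)).
For y > 0 we have 2y + 3 > 2y, so |(8y - 12)/(2y + 3) − 4| = 48/(2(2y + 3)) < 48/(2·2y) = 12/y.
Thus |(8y - 12)/(2y + 3) − 4| < ϵ whenever y > 12/ϵ.
Take N_0 = 12/ϵ. If y > N_0 then |(8y - 12)/(2y + 3) − 4| < 12/y < ϵ.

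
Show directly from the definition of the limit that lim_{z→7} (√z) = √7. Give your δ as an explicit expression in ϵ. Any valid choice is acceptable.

Let ϵ > 0 be given. We want δ > 0 such that 0 < |z − 7| < δ implies |√z − √7| < ϵ.
Rationalise: √z − √7 = (z − 7)/(√z + √7), so |√z − √7| = |z − 7|/(√z + √7).
Restrict δ ≤ 7 so that |z − 7| < 7 forces z > 0, and then √z + √7 > √7.
Hence |√z − √7| < |z − 7|/√7, which is < ϵ once |z − 7| < √7·ϵ.
Take δ = min(7, √7·ϵ). If 0 < |z − 7| < δ then z > 0 and |√z − √7| < |z − 7|/√7 < ϵ.

δ = min(7, √7·ϵ)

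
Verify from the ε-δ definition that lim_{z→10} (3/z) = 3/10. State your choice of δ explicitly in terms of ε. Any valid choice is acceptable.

δ = min(5, (50/3)ε)

Fix ε > 0. We seek δ > 0 such that 0 < |z − 10| < δ implies |3/z − (3/10)| < ε.
|3/z − (3/10)| = 3·|10 − z|/(10·|z|) = 3|z − 10|/(10|z|).
Restrict δ ≤ 5. Then |z − 10| < 5 gives |z| > 5, so 10|z| > 50.
Then |3/z − (3/10)| < 3|z − 10|/50, which is < ε when |z − 10| < (50/3)ε.
Take δ = min(5, (50/3)ε). Then 0 < |z − 10| < δ gives both |z − 10| < 5 and |z − 10| < (50/3)ε, so |3/z − (3/10)| < ε.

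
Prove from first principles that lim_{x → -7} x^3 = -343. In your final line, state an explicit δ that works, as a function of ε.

δ = min(2, ε/193)

Suppose ε > 0. We seek δ > 0 with 0 < |x + 7| < δ ⇒ |x^3 + 343| < ε.
Factor: x^3 + 343 = (x + 7)(x^2 - 7x + 49), so |x^3 + 343| = |x + 7|·|x^2 - 7x + 49|.
Impose δ ≤ 2 so that |x| < 9; then |x^2 - 7x + 49| ≤ 193.
Hence |x^3 + 343| ≤ 193|x + 7|, which is < ε once |x + 7| < ε/193.
Take δ = min(2, ε/193). If 0 < |x + 7| < δ then both bounds hold and |x^3 + 343| ≤ 193|x + 7| < 193·(ε/193) = ε.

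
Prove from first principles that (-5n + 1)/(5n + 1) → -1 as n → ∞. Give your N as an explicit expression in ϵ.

N = (2/5)/ϵ

Let ϵ > 0. For n ≥ 1, |(-5n + 1)/(5n + 1) + 1| = |10|/(5(5n + 1)) = 10/(5(5n + 1)).
Since 5n + 1 ≥ 5n for n ≥ 1, this is ≤ 10/(5·5n) = (2/5)/n.
So |(-5n + 1)/(5n + 1) + 1| < ϵ whenever n > (2/5)/ϵ.
Take N = (2/5)/ϵ. If n > N then |(-5n + 1)/(5n + 1) + 1| ≤ (2/5)/n < ϵ.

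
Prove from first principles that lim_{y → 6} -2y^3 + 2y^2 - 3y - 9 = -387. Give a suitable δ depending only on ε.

δ = min(1, ε/231)

Suppose ε > 0. We want δ > 0 such that 0 < |y − 6| < δ implies |(-2y^3 + 2y^2 - 3y - 9) + 387| < ε.
(-2y^3 + 2y^2 - 3y - 9) + 387 = -2y^3 + 2y^2 - 3y + 378 = (y − 6)(-2y^2 - 10y - 63).
So |(-2y^3 + 2y^2 - 3y - 9) + 387| = |y − 6|·|-2y^2 - 10y - 63|.
Assume first that |y − 6| < 1, so |y| < 7. Then |-2y^2 - 10y - 63| ≤ 2·7^2 + 10·7 + 63 = 231.
Hence |(-2y^3 + 2y^2 - 3y - 9) + 387| ≤ 231|y − 6| < ε provided |y − 6| < ε/231.
Choosing δ = min(1, ε/231) ensures both conditions, hence |(-2y^3 + 2y^2 - 3y - 9) + 387| < ε.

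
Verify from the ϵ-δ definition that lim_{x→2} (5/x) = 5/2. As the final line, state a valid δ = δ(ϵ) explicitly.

Let ϵ > 0 be given. We seek δ > 0 such that 0 < |x − 2| < δ implies |5/x − (5/2)| < ϵ.
|5/x − (5/2)| = 5·|2 − x|/(2·|x|) = 5|x − 2|/(2|x|).
Restrict δ ≤ 1. Then |x − 2| < 1 gives |x| > 1, so 2|x| > 2.
Then |5/x − (5/2)| < 5|x − 2|/2, which is < ϵ when |x − 2| < (2/5)ϵ.
Take δ = min(1, (2/5)ϵ). Then 0 < |x − 2| < δ gives both |x − 2| < 1 and |x − 2| < (2/5)ϵ, so |5/x − (5/2)| < ϵ.

δ = min(1, (2/5)ϵ)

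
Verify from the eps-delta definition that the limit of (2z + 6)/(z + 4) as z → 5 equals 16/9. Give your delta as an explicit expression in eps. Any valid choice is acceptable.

Fix eps > 0. We want delta > 0 with 0 < |z − 5| < delta ⇒ |(2z + 6)/(z + 4) − (16/9)| < eps.
Combining over a common denominator, (2z + 6)/(z + 4) − (16/9) = [(2z + 6)·9 − 16·(z + 4)] / [9·(z + 4)] = 2(z − 5) / (9(z + 4)).
So |(2z + 6)/(z + 4) − (16/9)| = 2|z − 5| / (9·|z + 4|).
Require delta ≤ 9/2, so |z + 4| ≥ |9| − |z − 5| > 9 − 9/2 = 9/2.
Hence |(2z + 6)/(z + 4) − (16/9)| < 2|z − 5|/(9·(9/2)) = (4/81)|z − 5|, which is < eps once |z − 5| < (81/4)eps.
Take delta = min(9/2, (81/4)eps). Then 0 < |z − 5| < delta forces both bounds, so |(2z + 6)/(z + 4) − (16/9)| < eps.

delta = min(9/2, (81/4)eps)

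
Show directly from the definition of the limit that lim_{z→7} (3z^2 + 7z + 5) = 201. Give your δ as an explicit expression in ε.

δ = min(1, ε/52)

Let ε > 0 be given. We want δ > 0 such that 0 < |z − 7| < δ implies |(3z^2 + 7z + 5) − 201| < ε.
(3z^2 + 7z + 5) − 201 = 3z^2 + 7z - 196 = (z − 7)(3z + 28).
So |(3z^2 + 7z + 5) − 201| = |z − 7|·|3z + 28|.
Assume first that |z − 7| < 1, so |z| < 8. Then |3z + 28| ≤ 3·8 + 28 = 52.
Hence |(3z^2 + 7z + 5) − 201| ≤ 52|z − 7| < ε provided |z − 7| < ε/52.
Take δ = min(1, ε/52). Then 0 < |z − 7| < δ gives both |z − 7| < 1 and |z − 7| < ε/52, so |(3z^2 + 7z + 5) − 201| < ε.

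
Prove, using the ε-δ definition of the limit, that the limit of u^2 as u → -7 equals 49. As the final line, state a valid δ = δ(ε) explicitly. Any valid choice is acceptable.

Fix ε > 0. We seek δ > 0 with 0 < |u + 7| < δ ⇒ |u^2 − 49| < ε.
Factor: u^2 − 49 = (u + 7)(u - 7), so |u^2 − 49| = |u + 7|·|u - 7|.
Restrict δ ≤ 1. Then |u + 7| < 1 gives |u| < 8, so by the triangle inequality |u - 7| ≤ 8 + 7 = 15.
Hence |u^2 − 49| ≤ 15|u + 7|, which is < ε once |u + 7| < ε/15.
Take δ = min(1, ε/15). If 0 < |u + 7| < δ then both bounds hold and |u^2 − 49| ≤ 15|u + 7| < 15·(ε/15) = ε.

δ = min(1, ε/15)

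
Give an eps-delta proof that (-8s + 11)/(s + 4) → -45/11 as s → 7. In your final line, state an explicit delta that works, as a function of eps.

delta = min(11/2, (121/86)eps)

Let eps > 0 be given. We want delta > 0 with 0 < |s − 7| < delta ⇒ |(-8s + 11)/(s + 4) + 45/11| < eps.
Combining over a common denominator, (-8s + 11)/(s + 4) + 45/11 = [(-8s + 11)·11 − (-45)·(s + 4)] / [11·(s + 4)] = -43(s − 7) / (11(s + 4)).
So |(-8s + 11)/(s + 4) + 45/11| = 43|s − 7| / (11·|s + 4|).
Restrict delta ≤ 11/2. Then |s − 7| < 11/2 gives |s + 4| = |(s − 7) + 11| ≥ 11 − 11/2 = 11/2.
Hence |(-8s + 11)/(s + 4) + 45/11| < 43|s − 7|/(11·(11/2)) = (86/121)|s − 7|, which is < eps once |s − 7| < (121/86)eps.
Take delta = min(11/2, (121/86)eps). Then 0 < |s − 7| < delta forces both bounds, so |(-8s + 11)/(s + 4) + 45/11| < eps.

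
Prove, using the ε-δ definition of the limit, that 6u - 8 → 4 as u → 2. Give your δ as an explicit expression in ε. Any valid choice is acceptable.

Let ε > 0 be given. We need δ > 0 so that 0 < |u − 2| < δ implies |(6u - 8) − 4| < ε.
|(6u - 8) − 4| = |6u - 12| = 6|u − 2|.
So 6|u − 2| < ε exactly when |u − 2| < ε/6.
Take δ = ε/6. If 0 < |u − 2| < δ then |(6u - 8) − 4| = 6|u − 2| < 6·(ε/6) = ε.

δ = ε/6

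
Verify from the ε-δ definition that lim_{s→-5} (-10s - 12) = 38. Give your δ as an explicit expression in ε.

δ = ε/10

Fix ε > 0. We need δ > 0 so that 0 < |s + 5| < δ implies |(-10s - 12) − 38| < ε.
|(-10s - 12) − 38| = |-10s - 50| = 10|s + 5|.
Thus it suffices that |s + 5| < ε/10.
Choosing δ = ε/10 gives |(-10s - 12) − 38| = 10|s + 5| < ε whenever |s + 5| < δ.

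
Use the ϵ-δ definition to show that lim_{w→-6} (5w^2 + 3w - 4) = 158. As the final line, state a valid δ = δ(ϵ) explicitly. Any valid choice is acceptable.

δ = min(1, ϵ/62)

Suppose ϵ > 0. We want δ > 0 such that 0 < |w + 6| < δ implies |(5w^2 + 3w - 4) − 158| < ϵ.
(5w^2 + 3w - 4) − 158 = 5w^2 + 3w - 162 = (w + 6)(5w - 27).
So |(5w^2 + 3w - 4) − 158| = |w + 6|·|5w - 27|.
Require δ ≤ 1. Then |w + 6| < 1 gives |w| < 7, and by the triangle inequality |5w - 27| ≤ 5·7 + 27 = 62.
Hence |(5w^2 + 3w - 4) − 158| ≤ 62|w + 6| < ϵ provided |w + 6| < ϵ/62.
Take δ = min(1, ϵ/62). Then 0 < |w + 6| < δ gives both |w + 6| < 1 and |w + 6| < ϵ/62, so |(5w^2 + 3w - 4) − 158| < ϵ.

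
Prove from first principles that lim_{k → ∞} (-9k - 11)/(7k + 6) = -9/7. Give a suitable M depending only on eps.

Fix eps > 0. For k ≥ 1, |(-9k - 11)/(7k + 6) + 9/7| = |-23|/(7(7k + 6)) = 23/(7(7k + 6)).
Since 7k + 6 ≥ 7k for k ≥ 1, this is ≤ 23/(7·7k) = (23/49)/k.
So |(-9k - 11)/(7k + 6) + 9/7| < eps whenever k > (23/49)/eps.
Take M = (23/49)/eps. If k > M then |(-9k - 11)/(7k + 6) + 9/7| ≤ (23/49)/k < eps.

M = (23/49)/eps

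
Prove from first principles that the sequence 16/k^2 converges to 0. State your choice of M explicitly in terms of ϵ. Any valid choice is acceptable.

Let ϵ > 0 be given. For k ≥ 1, |16/k^2 − 0| = 16/k^2.
16/k^2 < ϵ ⇔ k^2 > 16/ϵ ⇔ k > (16/ϵ)^{1/2}.
Take M = (16/ϵ)^{1/2}. Then k > M implies 16/k^2 < ϵ.

M = (16/ϵ)^{1/2}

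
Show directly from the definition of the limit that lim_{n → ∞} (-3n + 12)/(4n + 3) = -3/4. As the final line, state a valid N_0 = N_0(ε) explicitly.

Let ε > 0. For n ≥ 1, |(-3n + 12)/(4n + 3) + 3/4| = |57|/(4(4n + 3)) = 57/(4(4n + 3)).
Since 4n + 3 ≥ 4n for n ≥ 1, this is ≤ 57/(4·4n) = (57/16)/n.
So |(-3n + 12)/(4n + 3) + 3/4| < ε whenever n > (57/16)/ε.
Take N_0 = (57/16)/ε. If n > N_0 then |(-3n + 12)/(4n + 3) + 3/4| ≤ (57/16)/n < ε.

N_0 = (57/16)/ε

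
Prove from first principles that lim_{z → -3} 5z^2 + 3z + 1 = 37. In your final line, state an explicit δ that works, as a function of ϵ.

δ = min(1, ϵ/32)

Fix ϵ > 0. We want δ > 0 such that 0 < |z + 3| < δ implies |(5z^2 + 3z + 1) − 37| < ϵ.
(5z^2 + 3z + 1) − 37 = 5z^2 + 3z - 36 = (z + 3)(5z - 12).
So |(5z^2 + 3z + 1) − 37| = |z + 3|·|5z - 12|.
Assume first that |z + 3| < 1, so |z| < 4. Then |5z - 12| ≤ 5·4 + 12 = 32.
Hence |(5z^2 + 3z + 1) − 37| ≤ 32|z + 3| < ϵ provided |z + 3| < ϵ/32.
Take δ = min(1, ϵ/32). Then 0 < |z + 3| < δ gives both |z + 3| < 1 and |z + 3| < ϵ/32, so |(5z^2 + 3z + 1) − 37| < ϵ.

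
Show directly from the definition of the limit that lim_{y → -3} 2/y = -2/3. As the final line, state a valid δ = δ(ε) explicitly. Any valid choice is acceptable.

Let ε > 0 be given. We seek δ > 0 such that 0 < |y + 3| < δ implies |2/y + 2/3| < ε.
|2/y + 2/3| = 2·|-3 − y|/(3·|y|) = 2|y + 3|/(3|y|).
Require δ ≤ 3/2 so that |y| > 3 − 3/2 = 3/2, hence 3|y| > 9/2.
Then |2/y + 2/3| < 2|y + 3|/(9/2), which is < ε when |y + 3| < (9/4)ε.
Take δ = min(3/2, (9/4)ε). Then 0 < |y + 3| < δ gives both |y + 3| < 3/2 and |y + 3| < (9/4)ε, so |2/y + 2/3| < ε.

δ = min(3/2, (9/4)ε)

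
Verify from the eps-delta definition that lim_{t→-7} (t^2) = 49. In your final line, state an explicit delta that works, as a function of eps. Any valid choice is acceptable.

Let eps > 0. We seek delta > 0 with 0 < |t + 7| < delta ⇒ |t^2 − 49| < eps.
Factor: t^2 − 49 = (t + 7)(t - 7), so |t^2 − 49| = |t + 7|·|t - 7|.
Restrict delta ≤ 2. Then |t + 7| < 2 gives |t| < 9, so by the triangle inequality |t - 7| ≤ 9 + 7 = 16.
Hence |t^2 − 49| ≤ 16|t + 7|, which is < eps once |t + 7| < eps/16.
Take delta = min(2, eps/16). If 0 < |t + 7| < delta then both bounds hold and |t^2 − 49| ≤ 16|t + 7| < 16·(eps/16) = eps.

delta = min(2, eps/16)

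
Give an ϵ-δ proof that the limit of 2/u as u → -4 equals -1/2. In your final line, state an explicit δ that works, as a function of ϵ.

Fix ϵ > 0. We seek δ > 0 such that 0 < |u + 4| < δ implies |2/u + 1/2| < ϵ.
|2/u + 1/2| = 2·|-4 − u|/(4·|u|) = 2|u + 4|/(4|u|).
Restrict δ ≤ 2. Then |u + 4| < 2 gives |u| > 2, so 4|u| > 8.
Then |2/u + 1/2| < 2|u + 4|/8, which is < ϵ when |u + 4| < 4ϵ.
Take δ = min(2, 4ϵ). Then 0 < |u + 4| < δ gives both |u + 4| < 2 and |u + 4| < 4ϵ, so |2/u + 1/2| < ϵ.

δ = min(2, 4ϵ)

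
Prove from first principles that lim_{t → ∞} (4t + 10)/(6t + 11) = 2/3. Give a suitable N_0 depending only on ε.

N_0 = (4/9)/ε

Suppose ε > 0. We seek N_0 > 0 such that t > N_0 implies |(4t + 10)/(6t + 11) − (2/3)| < ε.
(4t + 10)/(6t + 11) − (2/3) = (6(4t + 10) − 4(6t + 11)) / (6(6t + 11)) = 16/(6(6t + 11)).
For t > 0 we have 6t + 11 > 6t, so |(4t + 10)/(6t + 11) − (2/3)| = 16/(6(6t + 11)) < 16/(6·6t) = (4/9)/t.
Thus |(4t + 10)/(6t + 11) − (2/3)| < ε whenever t > (4/9)/ε.
Take N_0 = (4/9)/ε. If t > N_0 then |(4t + 10)/(6t + 11) − (2/3)| < (4/9)/t < ε.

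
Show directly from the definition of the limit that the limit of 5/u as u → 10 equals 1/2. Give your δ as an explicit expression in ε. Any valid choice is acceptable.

Fix ε > 0. We seek δ > 0 such that 0 < |u − 10| < δ implies |5/u − (1/2)| < ε.
|5/u − (1/2)| = 5·|10 − u|/(10·|u|) = 5|u − 10|/(10|u|).
Restrict δ ≤ 5. Then |u − 10| < 5 gives |u| > 5, so 10|u| > 50.
Then |5/u − (1/2)| < 5|u − 10|/50, which is < ε when |u − 10| < 10ε.
Take δ = min(5, 10ε). Then 0 < |u − 10| < δ gives both |u − 10| < 5 and |u − 10| < 10ε, so |5/u − (1/2)| < ε.

δ = min(5, 10ε)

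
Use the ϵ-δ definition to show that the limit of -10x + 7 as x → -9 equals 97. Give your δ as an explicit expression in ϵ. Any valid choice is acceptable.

δ = ϵ/10

Let ϵ > 0. We need δ > 0 so that 0 < |x + 9| < δ implies |(-10x + 7) − 97| < ϵ.
|(-10x + 7) − 97| = |-10x - 90| = 10|x + 9|.
So 10|x + 9| < ϵ exactly when |x + 9| < ϵ/10.
Take δ = ϵ/10. If 0 < |x + 9| < δ then |(-10x + 7) − 97| = 10|x + 9| < 10·(ϵ/10) = ϵ.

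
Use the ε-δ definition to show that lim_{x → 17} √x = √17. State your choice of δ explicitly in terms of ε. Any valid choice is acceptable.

Let ε > 0. We want δ > 0 such that 0 < |x − 17| < δ implies |√x − √17| < ε.
Multiplying by the conjugate, |√x − √17| = |x − 17|/(√x + √17).
Restrict δ ≤ 17 so that |x − 17| < 17 forces x > 0, and then √x + √17 > √17.
Hence |√x − √17| < |x − 17|/√17, which is < ε once |x − 17| < √17·ε.
Take δ = min(17, √17·ε). If 0 < |x − 17| < δ then x > 0 and |√x − √17| < |x − 17|/√17 < ε.

δ = min(17, √17·ε)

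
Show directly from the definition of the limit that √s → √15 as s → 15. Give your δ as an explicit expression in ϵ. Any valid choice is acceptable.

Suppose ϵ > 0. We want δ > 0 such that 0 < |s − 15| < δ implies |√s − √15| < ϵ.
Rationalise: √s − √15 = (s − 15)/(√s + √15), so |√s − √15| = |s − 15|/(√s + √15).
Restrict δ ≤ 15 so that |s − 15| < 15 forces s > 0, and then √s + √15 > √15.
Hence |√s − √15| < |s − 15|/√15, which is < ϵ once |s − 15| < √15·ϵ.
Take δ = min(15, √15·ϵ). If 0 < |s − 15| < δ then s > 0 and |√s − √15| < |s − 15|/√15 < ϵ.

δ = min(15, √15·ϵ)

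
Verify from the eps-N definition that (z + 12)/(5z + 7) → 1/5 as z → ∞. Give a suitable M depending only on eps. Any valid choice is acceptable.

M = (53/25)/eps

Let eps > 0. We seek M > 0 such that z > M implies |(z + 12)/(5z + 7) − (1/5)| < eps.
(z + 12)/(5z + 7) − (1/5) = (5(z + 12) − (5z + 7)) / (5(5z + 7)) = 53/(5(5z + 7)).
For z > 0 we have 5z + 7 > 5z, so |(z + 12)/(5z + 7) − (1/5)| = 53/(5(5z + 7)) < 53/(5·5z) = (53/25)/z.
Thus |(z + 12)/(5z + 7) − (1/5)| < eps whenever z > (53/25)/eps.
Take M = (53/25)/eps. If z > M then |(z + 12)/(5z + 7) − (1/5)| < (53/25)/z < eps.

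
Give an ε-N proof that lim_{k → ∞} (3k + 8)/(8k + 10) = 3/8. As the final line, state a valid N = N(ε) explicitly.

Fix ε > 0. For k ≥ 1, |(3k + 8)/(8k + 10) − (3/8)| = |34|/(8(8k + 10)) = 34/(8(8k + 10)).
Since 8k + 10 ≥ 8k for k ≥ 1, this is ≤ 34/(8·8k) = (17/32)/k.
So |(3k + 8)/(8k + 10) − (3/8)| < ε whenever k > (17/32)/ε.
Take N = (17/32)/ε. If k > N then |(3k + 8)/(8k + 10) − (3/8)| ≤ (17/32)/k < ε.

N = (17/32)/ε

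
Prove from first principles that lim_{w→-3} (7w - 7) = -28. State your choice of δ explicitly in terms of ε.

Let ε > 0. We need δ > 0 so that 0 < |w + 3| < δ implies |(7w - 7) + 28| < ε.
|(7w - 7) + 28| = |7w + 21| = 7|w + 3|.
Thus it suffices that |w + 3| < ε/7.
Take δ = ε/7. If 0 < |w + 3| < δ then |(7w - 7) + 28| = 7|w + 3| < 7·(ε/7) = ε.

δ = ε/7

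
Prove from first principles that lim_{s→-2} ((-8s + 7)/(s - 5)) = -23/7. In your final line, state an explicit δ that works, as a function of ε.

δ = min(7/2, (49/66)ε)

Let ε > 0 be given. We want δ > 0 with 0 < |s + 2| < δ ⇒ |(-8s + 7)/(s - 5) + 23/7| < ε.
Combining over a common denominator, (-8s + 7)/(s - 5) + 23/7 = [(-8s + 7)·(-7) − 23·(s - 5)] / [(-7)·(s - 5)] = 33(s + 2) / ((-7)(s - 5)).
So |(-8s + 7)/(s - 5) + 23/7| = 33|s + 2| / (7·|s − 5|).
Require δ ≤ 7/2, so |s − 5| ≥ |-7| − |s + 2| > 7 − 7/2 = 7/2.
Hence |(-8s + 7)/(s - 5) + 23/7| < 33|s + 2|/(7·(7/2)) = (66/49)|s + 2|, which is < ε once |s + 2| < (49/66)ε.
Take δ = min(7/2, (49/66)ε). Then 0 < |s + 2| < δ forces both bounds, so |(-8s + 7)/(s - 5) + 23/7| < ε.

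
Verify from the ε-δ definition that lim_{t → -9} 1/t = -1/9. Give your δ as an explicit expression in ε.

Fix ε > 0. We seek δ > 0 such that 0 < |t + 9| < δ implies |1/t + 1/9| < ε.
|1/t + 1/9| = |-9 − t|/(9·|t|) = |t + 9|/(9|t|).
Restrict δ ≤ 9/2. Then |t + 9| < 9/2 gives |t| > 9/2, so 9|t| > 81/2.
Then |1/t + 1/9| < |t + 9|/(81/2), which is < ε when |t + 9| < (81/2)ε.
Take δ = min(9/2, (81/2)ε). Then 0 < |t + 9| < δ gives both |t + 9| < 9/2 and |t + 9| < (81/2)ε, so |1/t + 1/9| < ε.

δ = min(9/2, (81/2)ε)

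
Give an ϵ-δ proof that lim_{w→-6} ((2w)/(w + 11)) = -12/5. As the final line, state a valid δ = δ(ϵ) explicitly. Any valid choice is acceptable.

δ = min(5/2, (25/44)ϵ)

Let ϵ > 0. We want δ > 0 with 0 < |w + 6| < δ ⇒ |(2w)/(w + 11) + 12/5| < ϵ.
Combining over a common denominator, (2w)/(w + 11) + 12/5 = [(2w)·5 − (-12)·(w + 11)] / [5·(w + 11)] = 22(w + 6) / (5(w + 11)).
So |(2w)/(w + 11) + 12/5| = 22|w + 6| / (5·|w + 11|).
Restrict δ ≤ 5/2. Then |w + 6| < 5/2 gives |w + 11| = |(w + 6) + 5| ≥ 5 − 5/2 = 5/2.
Hence |(2w)/(w + 11) + 12/5| < 22|w + 6|/(5·(5/2)) = (44/25)|w + 6|, which is < ϵ once |w + 6| < (25/44)ϵ.
Take δ = min(5/2, (25/44)ϵ). Then 0 < |w + 6| < δ forces both bounds, so |(2w)/(w + 11) + 12/5| < ϵ.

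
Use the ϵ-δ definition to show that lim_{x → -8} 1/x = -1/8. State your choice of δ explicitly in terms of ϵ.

Suppose ϵ > 0. We seek δ > 0 such that 0 < |x + 8| < δ implies |1/x + 1/8| < ϵ.
|1/x + 1/8| = |-8 − x|/(8·|x|) = |x + 8|/(8|x|).
Require δ ≤ 4 so that |x| > 8 − 4 = 4, hence 8|x| > 32.
Then |1/x + 1/8| < |x + 8|/32, which is < ϵ when |x + 8| < 32ϵ.
Take δ = min(4, 32ϵ). Then 0 < |x + 8| < δ gives both |x + 8| < 4 and |x + 8| < 32ϵ, so |1/x + 1/8| < ϵ.

δ = min(4, 32ϵ)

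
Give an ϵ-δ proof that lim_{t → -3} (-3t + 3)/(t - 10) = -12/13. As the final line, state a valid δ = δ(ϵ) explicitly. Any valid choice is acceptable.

Fix ϵ > 0. We want δ > 0 with 0 < |t + 3| < δ ⇒ |(-3t + 3)/(t - 10) + 12/13| < ϵ.
Combining over a common denominator, (-3t + 3)/(t - 10) + 12/13 = [(-3t + 3)·(-13) − 12·(t - 10)] / [(-13)·(t - 10)] = 27(t + 3) / ((-13)(t - 10)).
So |(-3t + 3)/(t - 10) + 12/13| = 27|t + 3| / (13·|t − 10|).
Require δ ≤ 13/2, so |t − 10| ≥ |-13| − |t + 3| > 13 − 13/2 = 13/2.
Hence |(-3t + 3)/(t - 10) + 12/13| < 27|t + 3|/(13·(13/2)) = (54/169)|t + 3|, which is < ϵ once |t + 3| < (169/54)ϵ.
Take δ = min(13/2, (169/54)ϵ). Then 0 < |t + 3| < δ forces both bounds, so |(-3t + 3)/(t - 10) + 12/13| < ϵ.

δ = min(13/2, (169/54)ϵ)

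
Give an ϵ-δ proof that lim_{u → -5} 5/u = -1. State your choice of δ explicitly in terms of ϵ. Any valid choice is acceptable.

Let ϵ > 0. We seek δ > 0 such that 0 < |u + 5| < δ implies |5/u + 1| < ϵ.
|5/u + 1| = 5·|-5 − u|/(5·|u|) = 5|u + 5|/(5|u|).
Restrict δ ≤ 5/2. Then |u + 5| < 5/2 gives |u| > 5/2, so 5|u| > 25/2.
Then |5/u + 1| < 5|u + 5|/(25/2), which is < ϵ when |u + 5| < (5/2)ϵ.
Take δ = min(5/2, (5/2)ϵ). Then 0 < |u + 5| < δ gives both |u + 5| < 5/2 and |u + 5| < (5/2)ϵ, so |5/u + 1| < ϵ.

δ = min(5/2, (5/2)ϵ)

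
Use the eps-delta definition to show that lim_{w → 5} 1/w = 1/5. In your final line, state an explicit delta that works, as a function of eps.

delta = min(5/2, (25/2)eps)

Suppose eps > 0. We seek delta > 0 such that 0 < |w − 5| < delta implies |1/w − (1/5)| < eps.
|1/w − (1/5)| = |5 − w|/(5·|w|) = |w − 5|/(5|w|).
Require delta ≤ 5/2 so that |w| > 5 − 5/2 = 5/2, hence 5|w| > 25/2.
Then |1/w − (1/5)| < |w − 5|/(25/2), which is < eps when |w − 5| < (25/2)eps.
Take delta = min(5/2, (25/2)eps). Then 0 < |w − 5| < delta gives both |w − 5| < 5/2 and |w − 5| < (25/2)eps, so |1/w − (1/5)| < eps.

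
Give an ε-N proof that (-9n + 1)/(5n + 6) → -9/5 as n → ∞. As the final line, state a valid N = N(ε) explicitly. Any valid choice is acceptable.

Let ε > 0. For n ≥ 1, |(-9n + 1)/(5n + 6) + 9/5| = |59|/(5(5n + 6)) = 59/(5(5n + 6)).
Since 5n + 6 ≥ 5n for n ≥ 1, this is ≤ 59/(5·5n) = (59/25)/n.
So |(-9n + 1)/(5n + 6) + 9/5| < ε whenever n > (59/25)/ε.
Take N = (59/25)/ε. If n > N then |(-9n + 1)/(5n + 6) + 9/5| ≤ (59/25)/n < ε.

N = (59/25)/ε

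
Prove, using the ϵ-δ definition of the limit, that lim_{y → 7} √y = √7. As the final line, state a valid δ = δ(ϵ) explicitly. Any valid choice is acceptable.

δ = min(7, √7·ϵ)

Let ϵ > 0 be given. We want δ > 0 such that 0 < |y − 7| < δ implies |√y − √7| < ϵ.
Multiplying by the conjugate, |√y − √7| = |y − 7|/(√y + √7).
Restrict δ ≤ 7 so that |y − 7| < 7 forces y > 0, and then √y + √7 > √7.
Hence |√y − √7| < |y − 7|/√7, which is < ϵ once |y − 7| < √7·ϵ.
Take δ = min(7, √7·ϵ). If 0 < |y − 7| < δ then y > 0 and |√y − √7| < |y − 7|/√7 < ϵ.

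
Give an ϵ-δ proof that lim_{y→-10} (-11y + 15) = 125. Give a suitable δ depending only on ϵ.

δ = ϵ/11

Fix ϵ > 0. We need δ > 0 so that 0 < |y + 10| < δ implies |(-11y + 15) − 125| < ϵ.
|(-11y + 15) − 125| = |-11y - 110| = 11|y + 10|.
So 11|y + 10| < ϵ exactly when |y + 10| < ϵ/11.
Choosing δ = ϵ/11 gives |(-11y + 15) − 125| = 11|y + 10| < ϵ whenever |y + 10| < δ.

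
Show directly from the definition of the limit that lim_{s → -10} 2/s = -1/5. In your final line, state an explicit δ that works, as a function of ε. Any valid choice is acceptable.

Fix ε > 0. We seek δ > 0 such that 0 < |s + 10| < δ implies |2/s + 1/5| < ε.
|2/s + 1/5| = 2·|-10 − s|/(10·|s|) = 2|s + 10|/(10|s|).
Require δ ≤ 5 so that |s| > 10 − 5 = 5, hence 10|s| > 50.
Then |2/s + 1/5| < 2|s + 10|/50, which is < ε when |s + 10| < 25ε.
Take δ = min(5, 25ε). Then 0 < |s + 10| < δ gives both |s + 10| < 5 and |s + 10| < 25ε, so |2/s + 1/5| < ε.

δ = min(5, 25ε)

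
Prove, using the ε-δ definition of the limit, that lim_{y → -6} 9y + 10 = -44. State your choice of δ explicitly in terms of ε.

Fix ε > 0. We need δ > 0 so that 0 < |y + 6| < δ implies |(9y + 10) + 44| < ε.
|(9y + 10) + 44| = |9y + 54| = 9|y + 6|.
Thus it suffices that |y + 6| < ε/9.
Take δ = ε/9. If 0 < |y + 6| < δ then |(9y + 10) + 44| = 9|y + 6| < 9·(ε/9) = ε.

δ = ε/9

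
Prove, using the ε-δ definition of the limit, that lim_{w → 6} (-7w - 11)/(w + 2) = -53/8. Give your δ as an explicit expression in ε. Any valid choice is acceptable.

Fix ε > 0. We want δ > 0 with 0 < |w − 6| < δ ⇒ |(-7w - 11)/(w + 2) + 53/8| < ε.
Combining over a common denominator, (-7w - 11)/(w + 2) + 53/8 = [(-7w - 11)·8 − (-53)·(w + 2)] / [8·(w + 2)] = -3(w − 6) / (8(w + 2)).
So |(-7w - 11)/(w + 2) + 53/8| = 3|w − 6| / (8·|w + 2|).
Require δ ≤ 4, so |w + 2| ≥ |8| − |w − 6| > 8 − 4 = 4.
Hence |(-7w - 11)/(w + 2) + 53/8| < 3|w − 6|/(8·4) = (3/32)|w − 6|, which is < ε once |w − 6| < (32/3)ε.
Take δ = min(4, (32/3)ε). Then 0 < |w − 6| < δ forces both bounds, so |(-7w - 11)/(w + 2) + 53/8| < ε.

δ = min(4, (32/3)ε)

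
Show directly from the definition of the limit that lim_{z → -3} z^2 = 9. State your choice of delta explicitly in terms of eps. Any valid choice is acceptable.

delta = min(2, eps/8)

Let eps > 0 be given. We seek delta > 0 with 0 < |z + 3| < delta ⇒ |z^2 − 9| < eps.
Factor: z^2 − 9 = (z + 3)(z - 3), so |z^2 − 9| = |z + 3|·|z - 3|.
Impose delta ≤ 2 so that |z| < 5; then |z - 3| ≤ 8.
Hence |z^2 − 9| ≤ 8|z + 3|, which is < eps once |z + 3| < eps/8.
Take delta = min(2, eps/8). If 0 < |z + 3| < delta then both bounds hold and |z^2 − 9| ≤ 8|z + 3| < 8·(eps/8) = eps.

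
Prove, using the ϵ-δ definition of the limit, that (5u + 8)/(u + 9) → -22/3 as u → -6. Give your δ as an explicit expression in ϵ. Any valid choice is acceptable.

Fix ϵ > 0. We want δ > 0 with 0 < |u + 6| < δ ⇒ |(5u + 8)/(u + 9) + 22/3| < ϵ.
Combining over a common denominator, (5u + 8)/(u + 9) + 22/3 = [(5u + 8)·3 − (-22)·(u + 9)] / [3·(u + 9)] = 37(u + 6) / (3(u + 9)).
So |(5u + 8)/(u + 9) + 22/3| = 37|u + 6| / (3·|u + 9|).
Restrict δ ≤ 3/2. Then |u + 6| < 3/2 gives |u + 9| = |(u + 6) + 3| ≥ 3 − 3/2 = 3/2.
Hence |(5u + 8)/(u + 9) + 22/3| < 37|u + 6|/(3·(3/2)) = (74/9)|u + 6|, which is < ϵ once |u + 6| < (9/74)ϵ.
Take δ = min(3/2, (9/74)ϵ). Then 0 < |u + 6| < δ forces both bounds, so |(5u + 8)/(u + 9) + 22/3| < ϵ.

δ = min(3/2, (9/74)ϵ)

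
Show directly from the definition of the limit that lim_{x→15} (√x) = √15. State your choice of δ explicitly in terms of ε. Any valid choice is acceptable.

Fix ε > 0. We want δ > 0 such that 0 < |x − 15| < δ implies |√x − √15| < ε.
Multiplying by the conjugate, |√x − √15| = |x − 15|/(√x + √15).
Restrict δ ≤ 15 so that |x − 15| < 15 forces x > 0, and then √x + √15 > √15.
Hence |√x − √15| < |x − 15|/√15, which is < ε once |x − 15| < √15·ε.
Take δ = min(15, √15·ε). If 0 < |x − 15| < δ then x > 0 and |√x − √15| < |x − 15|/√15 < ε.

δ = min(15, √15·ε)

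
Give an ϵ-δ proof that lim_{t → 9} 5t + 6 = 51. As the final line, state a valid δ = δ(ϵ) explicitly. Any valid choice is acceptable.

Fix ϵ > 0. We need δ > 0 so that 0 < |t − 9| < δ implies |(5t + 6) − 51| < ϵ.
Since (5t + 6) − 51 = 5(t − 9), we have |(5t + 6) − 51| = 5|t − 9|.
Thus it suffices that |t − 9| < ϵ/5.
Take δ = ϵ/5. If 0 < |t − 9| < δ then |(5t + 6) − 51| = 5|t − 9| < 5·(ϵ/5) = ϵ.

δ = ϵ/5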